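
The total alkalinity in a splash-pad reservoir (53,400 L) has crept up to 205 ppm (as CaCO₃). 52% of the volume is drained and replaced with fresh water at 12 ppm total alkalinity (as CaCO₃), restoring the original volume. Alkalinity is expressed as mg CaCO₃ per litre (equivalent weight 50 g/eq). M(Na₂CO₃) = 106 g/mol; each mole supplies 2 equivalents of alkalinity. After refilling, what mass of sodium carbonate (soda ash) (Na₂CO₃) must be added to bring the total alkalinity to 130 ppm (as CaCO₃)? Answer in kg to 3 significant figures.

After draining 52% and refilling: 205 × 0.48 + 12 × 0.52 = 104.64 ppm.
Deficit to target: 130 − 104.64 = 25.36 mg/L.
As CaCO₃: 25.36 mg/L × 53,400 L = 1354 g; ÷ 50 g/eq ÷ 2 = 13.54 mol Na₂CO₃.
Mass: 13.54 × 106 = 1435 g.

1.44 kg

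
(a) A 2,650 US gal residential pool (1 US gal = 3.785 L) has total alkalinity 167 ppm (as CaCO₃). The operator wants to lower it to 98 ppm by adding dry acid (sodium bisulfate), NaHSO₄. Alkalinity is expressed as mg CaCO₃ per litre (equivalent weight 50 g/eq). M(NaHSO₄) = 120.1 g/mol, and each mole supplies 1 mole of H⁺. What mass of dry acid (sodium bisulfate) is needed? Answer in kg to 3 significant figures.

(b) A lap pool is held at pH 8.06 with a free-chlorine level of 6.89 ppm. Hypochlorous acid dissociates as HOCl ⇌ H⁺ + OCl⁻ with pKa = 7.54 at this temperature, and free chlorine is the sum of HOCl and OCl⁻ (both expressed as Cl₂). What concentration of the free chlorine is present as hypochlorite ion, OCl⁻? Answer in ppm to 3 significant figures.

(a) Volume: 2,650 US gal × 3.785 L/gal = 10,030 L.
(a) Alkalinity to neutralize: (167 − 98) = 69 mg/L as CaCO₃ × 10,030 L = 692.1 g as CaCO₃.
(a) Equivalents of H⁺ required: 692.1 ÷ 50 g/eq = 13.84 eq = 13.84 mol NaHSO₄.
(a) Mass of NaHSO₄: 13.84 × 120.1 = 1662 g.

(b) [OCl⁻]/[HOCl] = 10^(pH − pKa) = 10^(8.06 − 7.54) = 10^0.52 = 3.311.
(b) Fraction as HOCl = 1 / (1 + 3.311) = 0.2319.
(b) OCl⁻ = (1 − 0.2319) × 6.89 ppm = 5.292 ppm.

(a) 1.66 kg; (b) 5.29 ppm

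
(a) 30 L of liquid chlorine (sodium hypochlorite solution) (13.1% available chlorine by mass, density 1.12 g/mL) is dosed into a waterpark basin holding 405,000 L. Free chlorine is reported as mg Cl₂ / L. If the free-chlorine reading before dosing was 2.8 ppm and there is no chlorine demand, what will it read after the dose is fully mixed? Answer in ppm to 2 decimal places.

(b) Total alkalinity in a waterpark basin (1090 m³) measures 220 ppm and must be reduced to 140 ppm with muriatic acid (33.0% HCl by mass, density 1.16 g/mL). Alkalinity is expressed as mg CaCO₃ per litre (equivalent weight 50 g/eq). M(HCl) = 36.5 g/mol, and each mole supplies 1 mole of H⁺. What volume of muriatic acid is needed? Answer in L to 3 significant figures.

(a) 13.67 ppm; (b) 166 L

(a) Mass of solution: 30 L × 1000 mL/L × 1.12 g/mL = 33,600 g.
(a) Available chlorine delivered: 33,600 g × 0.131 = 4402 g as Cl₂.
(a) Concentration rise: 4402 g / 405,000 L = 10.87 mg/L = 10.87 ppm.
(a) Final FC: 2.8 + 10.87 = 13.67 ppm.

(b) Volume: 1090 m³ = 1,090,000 L.
(b) Alkalinity to neutralize: (220 − 140) = 80 mg/L as CaCO₃ × 1,090,000 L = 87,200 g as CaCO₃.
(b) Equivalents of H⁺ required: 87,200 ÷ 50 g/eq = 1744 eq = 1744 mol HCl.
(b) Mass of HCl: 1744 × 36.5 = 63,660 g.
(b) Mass of 33.0% solution: 63,660 / 0.33 = 192,900 g.
(b) Volume: 192,900 g ÷ 1.16 g/mL = 166,300 mL.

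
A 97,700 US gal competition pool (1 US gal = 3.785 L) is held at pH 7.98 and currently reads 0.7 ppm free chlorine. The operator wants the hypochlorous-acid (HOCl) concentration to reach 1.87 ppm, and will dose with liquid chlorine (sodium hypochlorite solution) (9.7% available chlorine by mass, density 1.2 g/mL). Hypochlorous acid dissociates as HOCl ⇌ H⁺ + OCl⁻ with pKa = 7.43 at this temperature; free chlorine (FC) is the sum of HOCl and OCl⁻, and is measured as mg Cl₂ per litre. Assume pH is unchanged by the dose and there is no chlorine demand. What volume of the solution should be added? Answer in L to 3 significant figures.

24.8 L

Volume: 97,700 US gal × 3.785 L/gal = 369,794 L.
[OCl⁻]/[HOCl] = 10^(pH − pKa) = 10^(7.98 − 7.43) = 3.548; fraction as HOCl = 1/(1 + 3.548) = 0.2199.
Free chlorine required for 1.87 ppm HOCl: 1.87 / 0.2199 = 8.505 ppm.
FC to add: 8.505 − 0.7 = 7.805 mg/L as Cl₂.
Cl₂ equivalent: 7.805 mg/L × 369,794 L = 2886 g.
Product at 9.7% available Cl: 2886 / 0.097 = 29,760 g.
Volume: 29,760 g ÷ 1.2 g/mL = 24,800 mL.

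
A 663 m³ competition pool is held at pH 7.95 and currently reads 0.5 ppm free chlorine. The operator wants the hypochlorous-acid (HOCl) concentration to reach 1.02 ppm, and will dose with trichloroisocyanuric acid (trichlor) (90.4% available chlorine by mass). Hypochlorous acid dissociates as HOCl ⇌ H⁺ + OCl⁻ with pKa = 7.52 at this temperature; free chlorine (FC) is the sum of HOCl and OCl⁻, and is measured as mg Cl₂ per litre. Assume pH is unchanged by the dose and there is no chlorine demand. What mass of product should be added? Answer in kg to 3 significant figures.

Volume: 663 m³ = 663,000 L.
[OCl⁻]/[HOCl] = 10^(pH − pKa) = 10^(7.95 − 7.52) = 2.692; fraction as HOCl = 1/(1 + 2.692) = 0.2709.
Free chlorine required for 1.02 ppm HOCl: 1.02 / 0.2709 = 3.765 ppm.
FC to add: 3.765 − 0.5 = 3.265 mg/L as Cl₂.
Cl₂ equivalent: 3.265 mg/L × 663,000 L = 2165 g.
Product at 90.4% available Cl: 2165 / 0.904 = 2395 g.

2.39 kg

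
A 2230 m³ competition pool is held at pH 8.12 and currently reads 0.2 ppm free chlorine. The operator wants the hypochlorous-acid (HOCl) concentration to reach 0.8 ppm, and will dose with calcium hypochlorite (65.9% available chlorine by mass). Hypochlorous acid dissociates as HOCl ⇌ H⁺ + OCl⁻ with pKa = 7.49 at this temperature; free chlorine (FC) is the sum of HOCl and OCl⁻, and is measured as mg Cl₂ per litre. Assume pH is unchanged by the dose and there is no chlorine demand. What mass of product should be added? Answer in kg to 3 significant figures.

Volume: 2230 m³ = 2,230,000 L.
[OCl⁻]/[HOCl] = 10^(pH − pKa) = 10^(8.12 − 7.49) = 4.266; fraction as HOCl = 1/(1 + 4.266) = 0.1899.
Free chlorine required for 0.8 ppm HOCl: 0.8 / 0.1899 = 4.213 ppm.
FC to add: 4.213 − 0.2 = 4.013 mg/L as Cl₂.
Cl₂ equivalent: 4.013 mg/L × 2,230,000 L = 8948 g.
Product at 65.9% available Cl: 8948 / 0.659 = 13,580 g.

13.6 kg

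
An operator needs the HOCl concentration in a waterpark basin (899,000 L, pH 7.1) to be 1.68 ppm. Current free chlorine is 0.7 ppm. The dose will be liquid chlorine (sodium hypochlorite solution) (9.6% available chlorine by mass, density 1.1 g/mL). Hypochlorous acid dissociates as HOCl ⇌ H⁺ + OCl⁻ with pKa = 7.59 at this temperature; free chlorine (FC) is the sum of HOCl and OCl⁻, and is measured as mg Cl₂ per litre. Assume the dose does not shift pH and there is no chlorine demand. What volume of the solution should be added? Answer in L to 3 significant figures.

[OCl⁻]/[HOCl] = 10^(pH − pKa) = 10^(7.1 − 7.59) = 0.3236; fraction as HOCl = 1/(1 + 0.3236) = 0.7555.
Free chlorine required for 1.68 ppm HOCl: 1.68 / 0.7555 = 2.224 ppm.
FC to add: 2.224 − 0.7 = 1.524 mg/L as Cl₂.
Cl₂ equivalent: 1.524 mg/L × 899,000 L = 1370 g.
Product at 9.6% available Cl: 1370 / 0.096 = 14,270 g.
Volume: 14,270 g ÷ 1.1 g/mL = 12,970 mL.

13.0 L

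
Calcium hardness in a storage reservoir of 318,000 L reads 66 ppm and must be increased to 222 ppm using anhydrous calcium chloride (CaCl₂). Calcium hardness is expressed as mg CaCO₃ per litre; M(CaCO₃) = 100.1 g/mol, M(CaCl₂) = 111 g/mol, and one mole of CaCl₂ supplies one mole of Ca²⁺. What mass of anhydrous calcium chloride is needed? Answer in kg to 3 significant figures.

55.0 kg

Hardness to add: (222 − 66) = 156 mg/L as CaCO₃ × 318,000 L = 49,610 g as CaCO₃.
Moles of Ca²⁺ (1 mol Ca²⁺ ≡ 1 mol CaCO₃): 49,610 / 100.1 g/mol = 495.6 mol.
Mass of CaCl₂: 495.6 × 111 = 55,010 g.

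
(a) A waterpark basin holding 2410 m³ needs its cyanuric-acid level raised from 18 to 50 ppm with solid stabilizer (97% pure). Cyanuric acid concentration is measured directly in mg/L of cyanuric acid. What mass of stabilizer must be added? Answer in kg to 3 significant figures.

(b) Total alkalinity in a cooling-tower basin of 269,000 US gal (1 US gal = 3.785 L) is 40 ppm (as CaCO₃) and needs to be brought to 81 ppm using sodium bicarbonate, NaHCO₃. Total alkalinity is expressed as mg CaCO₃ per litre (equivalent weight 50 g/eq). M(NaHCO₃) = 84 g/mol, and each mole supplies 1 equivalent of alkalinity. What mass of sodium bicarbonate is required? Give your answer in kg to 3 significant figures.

(a) Volume: 2410 m³ = 2,410,000 L.
(a) CYA to add: (50 − 18) = 32 mg/L × 2,410,000 L = 77,120 g cyanuric acid.
(a) At 97% purity: 77,120 / 0.97 = 79,510 g product.

(b) Volume: 269,000 US gal × 3.785 L/gal = 1,018,165 L.
(b) Alkalinity to add: (81 − 40) = 41 mg/L as CaCO₃ × 1,018,165 L = 41,740 g as CaCO₃.
(b) Equivalents: 41,740 g ÷ 50 g/eq = 834.9 eq.
(b) NaHCO₃ supplies 1 eq per mole → 834.9 mol.
(b) Mass: 834.9 mol × 84 g/mol = 70,130 g.

(a) 79.5 kg; (b) 70.1 kg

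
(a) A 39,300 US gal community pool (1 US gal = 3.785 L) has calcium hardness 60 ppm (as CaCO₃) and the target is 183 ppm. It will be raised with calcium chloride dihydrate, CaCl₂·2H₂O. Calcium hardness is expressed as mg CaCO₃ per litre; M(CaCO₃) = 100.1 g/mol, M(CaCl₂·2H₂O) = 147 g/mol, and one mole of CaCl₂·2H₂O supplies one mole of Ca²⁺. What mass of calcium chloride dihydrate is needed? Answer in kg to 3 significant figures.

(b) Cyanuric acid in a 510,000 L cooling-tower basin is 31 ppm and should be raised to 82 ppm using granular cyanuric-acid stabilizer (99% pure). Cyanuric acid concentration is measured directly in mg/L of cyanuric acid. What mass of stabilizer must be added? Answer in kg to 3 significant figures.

(a) Volume: 39,300 US gal × 3.785 L/gal = 148,750 L.
(a) Hardness to add: (183 − 60) = 123 mg/L as CaCO₃ × 148,750 L = 18,300 g as CaCO₃.
(a) Moles of Ca²⁺ (1 mol Ca²⁺ ≡ 1 mol CaCO₃): 18,300 / 100.1 g/mol = 182.8 mol.
(a) Mass of CaCl₂·2H₂O: 182.8 × 147 = 26,870 g.

(b) CYA to add: (82 − 31) = 51 mg/L × 510,000 L = 26,010 g cyanuric acid.
(b) At 99% purity: 26,010 / 0.99 = 26,270 g product.

(a) 26.9 kg; (b) 26.3 kg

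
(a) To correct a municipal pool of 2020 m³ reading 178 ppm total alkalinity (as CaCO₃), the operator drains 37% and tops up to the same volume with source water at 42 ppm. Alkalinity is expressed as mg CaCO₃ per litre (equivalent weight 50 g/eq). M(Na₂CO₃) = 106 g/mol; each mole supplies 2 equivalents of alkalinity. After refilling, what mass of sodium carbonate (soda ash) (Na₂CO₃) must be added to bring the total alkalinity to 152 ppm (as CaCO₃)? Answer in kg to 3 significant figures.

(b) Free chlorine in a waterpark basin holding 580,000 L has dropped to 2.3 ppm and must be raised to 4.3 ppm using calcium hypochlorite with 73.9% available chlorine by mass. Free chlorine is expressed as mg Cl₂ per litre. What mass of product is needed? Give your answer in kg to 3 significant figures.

(a) 52.1 kg; (b) 1.57 kg

(a) Volume: 2020 m³ = 2,020,000 L.
(a) After draining 37% and refilling: 178 × 0.63 + 42 × 0.37 = 127.68 ppm.
(a) Deficit to target: 152 − 127.68 = 24.32 mg/L.
(a) As CaCO₃: 24.32 mg/L × 2,020,000 L = 49,130 g; ÷ 50 g/eq ÷ 2 = 491.3 mol Na₂CO₃.
(a) Mass: 491.3 × 106 = 52,070 g.

(b) Chlorine deficit: 4.3 − 2.3 = 2 ppm = 2 mg/L as Cl₂.
(b) Cl₂ equivalent needed: 2 mg/L × 580,000 L = 1,160,000 mg = 1160 g.
(b) Product at 73.9% available chlorine: 1160 / 0.739 = 1570 g.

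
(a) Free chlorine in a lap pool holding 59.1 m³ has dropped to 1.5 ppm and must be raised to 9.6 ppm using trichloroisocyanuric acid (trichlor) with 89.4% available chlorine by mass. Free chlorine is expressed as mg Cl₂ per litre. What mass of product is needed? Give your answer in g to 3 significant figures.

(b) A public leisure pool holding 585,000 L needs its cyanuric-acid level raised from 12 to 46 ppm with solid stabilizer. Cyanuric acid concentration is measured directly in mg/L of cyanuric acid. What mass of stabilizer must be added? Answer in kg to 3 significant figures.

(a) 535 g; (b) 19.9 kg

(a) Volume: 59.1 m³ = 59,100 L.
(a) Chlorine deficit: 9.6 − 1.5 = 8.1 ppm = 8.1 mg/L as Cl₂.
(a) Cl₂ equivalent needed: 8.1 mg/L × 59,100 L = 478,700 mg = 478.7 g.
(a) Product at 89.4% available chlorine: 478.7 / 0.894 = 535.5 g.

(b) CYA to add: (46 − 12) = 34 mg/L × 585,000 L = 19,890 g cyanuric acid.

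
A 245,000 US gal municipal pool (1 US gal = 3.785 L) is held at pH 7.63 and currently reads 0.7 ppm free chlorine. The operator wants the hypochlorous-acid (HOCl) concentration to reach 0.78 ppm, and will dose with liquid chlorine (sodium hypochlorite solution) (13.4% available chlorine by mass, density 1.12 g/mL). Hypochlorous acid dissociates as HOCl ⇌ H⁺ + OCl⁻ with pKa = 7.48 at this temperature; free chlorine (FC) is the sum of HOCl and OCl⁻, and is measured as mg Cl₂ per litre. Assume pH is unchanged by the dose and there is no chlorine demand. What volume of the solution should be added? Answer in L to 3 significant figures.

7.30 L

Volume: 245,000 US gal × 3.785 L/gal = 927,325 L.
[OCl⁻]/[HOCl] = 10^(pH − pKa) = 10^(7.63 − 7.48) = 1.413; fraction as HOCl = 1/(1 + 1.413) = 0.4145.
Free chlorine required for 0.78 ppm HOCl: 0.78 / 0.4145 = 1.882 ppm.
FC to add: 1.882 − 0.7 = 1.182 mg/L as Cl₂.
Cl₂ equivalent: 1.182 mg/L × 927,325 L = 1096 g.
Product at 13.4% available Cl: 1096 / 0.134 = 8178 g.
Volume: 8178 g ÷ 1.12 g/mL = 7302 mL.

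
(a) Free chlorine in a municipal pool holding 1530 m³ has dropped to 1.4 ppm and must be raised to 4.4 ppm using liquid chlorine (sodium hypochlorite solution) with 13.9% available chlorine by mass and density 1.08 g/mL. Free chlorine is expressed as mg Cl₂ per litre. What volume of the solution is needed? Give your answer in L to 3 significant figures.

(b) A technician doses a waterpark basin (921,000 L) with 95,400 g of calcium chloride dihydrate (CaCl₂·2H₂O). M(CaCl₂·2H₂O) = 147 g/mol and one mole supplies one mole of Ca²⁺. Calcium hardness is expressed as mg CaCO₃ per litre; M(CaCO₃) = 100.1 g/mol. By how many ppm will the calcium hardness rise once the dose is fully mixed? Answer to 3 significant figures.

(a) 30.6 L; (b) 70.5 ppm

(a) Volume: 1530 m³ = 1,530,000 L.
(a) Chlorine deficit: 4.4 − 1.4 = 3 ppm = 3 mg/L as Cl₂.
(a) Cl₂ equivalent needed: 3 mg/L × 1,530,000 L = 4,590,000 mg = 4590 g.
(a) Product at 13.9% available chlorine: 4590 / 0.139 = 33,020 g.
(a) Volume at density 1.08 g/mL: 33,020 g ÷ 1.08 g/mL = 30,580 mL.

(b) Moles of Ca²⁺: 95,400 g ÷ 147 g/mol = 649 mol.
(b) As CaCO₃: 649 mol × 100.1 g/mol = 64,960 g.
(b) Rise: 64,960 g / 921,000 L × 1000 = 70.54 mg/L.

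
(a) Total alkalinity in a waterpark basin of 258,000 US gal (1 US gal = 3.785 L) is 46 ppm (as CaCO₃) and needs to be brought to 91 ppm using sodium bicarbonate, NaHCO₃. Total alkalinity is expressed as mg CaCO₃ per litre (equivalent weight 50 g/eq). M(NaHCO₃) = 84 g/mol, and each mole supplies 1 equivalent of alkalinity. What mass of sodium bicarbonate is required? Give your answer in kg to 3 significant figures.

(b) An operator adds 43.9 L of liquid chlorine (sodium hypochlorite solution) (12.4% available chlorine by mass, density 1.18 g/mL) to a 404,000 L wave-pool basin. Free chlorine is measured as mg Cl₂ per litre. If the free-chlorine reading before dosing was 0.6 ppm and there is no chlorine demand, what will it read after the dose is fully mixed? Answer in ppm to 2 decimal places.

(a) Volume: 258,000 US gal × 3.785 L/gal = 976,530 L.
(a) Alkalinity to add: (91 − 46) = 45 mg/L as CaCO₃ × 976,530 L = 43,940 g as CaCO₃.
(a) Equivalents: 43,940 g ÷ 50 g/eq = 878.9 eq.
(a) NaHCO₃ supplies 1 eq per mole → 878.9 mol.
(a) Mass: 878.9 mol × 84 g/mol = 73,830 g.

(b) Mass of solution: 43.9 L × 1000 mL/L × 1.18 g/mL = 51,800 g.
(b) Available chlorine delivered: 51,800 g × 0.124 = 6423 g as Cl₂.
(b) Concentration rise: 6423 g / 404,000 L = 15.9 mg/L = 15.90 ppm.
(b) Final FC: 0.6 + 15.90 = 16.50 ppm.

(a) 73.8 kg; (b) 16.50 ppm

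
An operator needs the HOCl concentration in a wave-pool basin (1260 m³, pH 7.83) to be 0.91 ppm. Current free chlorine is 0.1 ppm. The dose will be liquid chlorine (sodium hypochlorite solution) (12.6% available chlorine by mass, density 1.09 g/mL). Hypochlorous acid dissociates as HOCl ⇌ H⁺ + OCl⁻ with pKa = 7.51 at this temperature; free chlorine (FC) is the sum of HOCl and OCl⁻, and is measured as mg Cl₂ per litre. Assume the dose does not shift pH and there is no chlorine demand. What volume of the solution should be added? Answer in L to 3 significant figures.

24.9 L

Volume: 1260 m³ = 1,260,000 L.
[OCl⁻]/[HOCl] = 10^(pH − pKa) = 10^(7.83 − 7.51) = 2.089; fraction as HOCl = 1/(1 + 2.089) = 0.3237.
Free chlorine required for 0.91 ppm HOCl: 0.91 / 0.3237 = 2.811 ppm.
FC to add: 2.811 − 0.1 = 2.711 mg/L as Cl₂.
Cl₂ equivalent: 2.711 mg/L × 1,260,000 L = 3416 g.
Product at 12.6% available Cl: 3416 / 0.126 = 27,110 g.
Volume: 27,110 g ÷ 1.09 g/mL = 24,870 mL.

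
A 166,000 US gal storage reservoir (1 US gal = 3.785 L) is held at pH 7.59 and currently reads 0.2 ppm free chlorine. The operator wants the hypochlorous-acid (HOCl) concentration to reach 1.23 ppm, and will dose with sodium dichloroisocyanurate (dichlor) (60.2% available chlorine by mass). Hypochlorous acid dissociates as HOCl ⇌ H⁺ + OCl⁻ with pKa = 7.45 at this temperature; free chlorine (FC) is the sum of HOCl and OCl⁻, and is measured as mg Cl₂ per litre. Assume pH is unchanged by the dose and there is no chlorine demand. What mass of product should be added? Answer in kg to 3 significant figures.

2.85 kg

Volume: 166,000 US gal × 3.785 L/gal = 628,310 L.
[OCl⁻]/[HOCl] = 10^(pH − pKa) = 10^(7.59 − 7.45) = 1.38; fraction as HOCl = 1/(1 + 1.38) = 0.4201.
Free chlorine required for 1.23 ppm HOCl: 1.23 / 0.4201 = 2.928 ppm.
FC to add: 2.928 − 0.2 = 2.728 mg/L as Cl₂.
Cl₂ equivalent: 2.728 mg/L × 628,310 L = 1714 g.
Product at 60.2% available Cl: 1714 / 0.602 = 2847 g.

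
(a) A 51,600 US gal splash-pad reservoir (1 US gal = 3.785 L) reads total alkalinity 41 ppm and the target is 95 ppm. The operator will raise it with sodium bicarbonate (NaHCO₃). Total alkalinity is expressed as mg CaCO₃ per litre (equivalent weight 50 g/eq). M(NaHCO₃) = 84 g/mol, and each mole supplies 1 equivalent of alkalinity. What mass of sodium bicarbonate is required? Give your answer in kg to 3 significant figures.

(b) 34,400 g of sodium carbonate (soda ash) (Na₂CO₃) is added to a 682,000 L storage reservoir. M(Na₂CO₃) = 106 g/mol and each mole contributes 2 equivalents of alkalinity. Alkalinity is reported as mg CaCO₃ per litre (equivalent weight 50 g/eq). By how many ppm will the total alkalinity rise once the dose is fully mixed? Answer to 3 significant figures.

(a) 17.7 kg; (b) 47.6 ppm

(a) Volume: 51,600 US gal × 3.785 L/gal = 195,306 L.
(a) Alkalinity to add: (95 − 41) = 54 mg/L as CaCO₃ × 195,306 L = 10,550 g as CaCO₃.
(a) Equivalents: 10,550 g ÷ 50 g/eq = 210.9 eq.
(a) NaHCO₃ supplies 1 eq per mole → 210.9 mol.
(a) Mass: 210.9 mol × 84 g/mol = 17,720 g.

(b) Moles of Na₂CO₃: 34,400 g ÷ 106 g/mol = 324.5 mol → 649.1 eq of alkalinity.
(b) As CaCO₃: 649.1 eq × 50 g/eq = 32,450 g.
(b) Rise: 32,450 g / 682,000 L × 1000 = 47.58 mg/L.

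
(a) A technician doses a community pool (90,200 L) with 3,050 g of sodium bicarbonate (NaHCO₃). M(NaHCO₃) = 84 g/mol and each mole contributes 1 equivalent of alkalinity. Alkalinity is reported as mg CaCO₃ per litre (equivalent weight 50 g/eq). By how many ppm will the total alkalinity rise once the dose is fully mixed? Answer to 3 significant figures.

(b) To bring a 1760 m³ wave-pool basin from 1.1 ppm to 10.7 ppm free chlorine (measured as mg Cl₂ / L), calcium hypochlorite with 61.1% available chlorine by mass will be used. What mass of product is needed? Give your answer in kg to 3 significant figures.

(a) 20.1 ppm; (b) 27.7 kg

(a) Moles of NaHCO₃: 3,050 g ÷ 84 g/mol = 36.31 mol → 36.31 eq of alkalinity.
(a) As CaCO₃: 36.31 eq × 50 g/eq = 1815 g.
(a) Rise: 1815 g / 90,200 L × 1000 = 20.13 mg/L.

(b) Volume: 1760 m³ = 1,760,000 L.
(b) Chlorine deficit: 10.7 − 1.1 = 9.6 ppm = 9.6 mg/L as Cl₂.
(b) Cl₂ equivalent needed: 9.6 mg/L × 1,760,000 L = 16,900,000 mg = 16,900 g.
(b) Product at 61.1% available chlorine: 16,900 / 0.611 = 27,650 g.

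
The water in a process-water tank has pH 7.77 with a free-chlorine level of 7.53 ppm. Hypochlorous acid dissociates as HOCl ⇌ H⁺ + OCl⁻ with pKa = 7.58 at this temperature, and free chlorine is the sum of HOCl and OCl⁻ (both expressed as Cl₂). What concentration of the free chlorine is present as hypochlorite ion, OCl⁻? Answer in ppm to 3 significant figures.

[OCl⁻]/[HOCl] = 10^(pH − pKa) = 10^(7.77 − 7.58) = 10^0.19 = 1.549.
Fraction as HOCl = 1 / (1 + 1.549) = 0.3923.
OCl⁻ = (1 − 0.3923) × 7.53 ppm = 4.576 ppm.

4.58 ppm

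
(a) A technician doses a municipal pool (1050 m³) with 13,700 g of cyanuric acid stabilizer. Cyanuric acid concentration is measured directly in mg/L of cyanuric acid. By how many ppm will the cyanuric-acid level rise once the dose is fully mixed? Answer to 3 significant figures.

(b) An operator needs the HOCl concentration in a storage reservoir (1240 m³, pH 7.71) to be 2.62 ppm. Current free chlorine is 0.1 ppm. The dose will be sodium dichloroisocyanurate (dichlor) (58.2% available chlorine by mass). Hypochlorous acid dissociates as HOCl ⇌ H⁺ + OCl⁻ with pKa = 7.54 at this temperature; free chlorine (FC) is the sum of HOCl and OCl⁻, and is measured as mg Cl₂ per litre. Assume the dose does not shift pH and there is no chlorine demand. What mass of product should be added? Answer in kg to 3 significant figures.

(a) 13.0 ppm; (b) 13.6 kg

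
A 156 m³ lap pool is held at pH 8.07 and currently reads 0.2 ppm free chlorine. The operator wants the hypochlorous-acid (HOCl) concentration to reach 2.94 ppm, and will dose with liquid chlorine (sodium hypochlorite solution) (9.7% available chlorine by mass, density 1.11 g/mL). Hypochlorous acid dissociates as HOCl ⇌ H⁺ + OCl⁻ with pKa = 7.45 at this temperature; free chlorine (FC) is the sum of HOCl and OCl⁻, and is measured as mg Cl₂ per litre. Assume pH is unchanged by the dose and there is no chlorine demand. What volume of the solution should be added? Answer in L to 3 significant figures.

21.7 L

Volume: 156 m³ = 156,000 L.
[OCl⁻]/[HOCl] = 10^(pH − pKa) = 10^(8.07 − 7.45) = 4.169; fraction as HOCl = 1/(1 + 4.169) = 0.1935.
Free chlorine required for 2.94 ppm HOCl: 2.94 / 0.1935 = 15.2 ppm.
FC to add: 15.2 − 0.2 = 15 mg/L as Cl₂.
Cl₂ equivalent: 15 mg/L × 156,000 L = 2339 g.
Product at 9.7% available Cl: 2339 / 0.097 = 24,120 g.
Volume: 24,120 g ÷ 1.11 g/mL = 21,730 mL.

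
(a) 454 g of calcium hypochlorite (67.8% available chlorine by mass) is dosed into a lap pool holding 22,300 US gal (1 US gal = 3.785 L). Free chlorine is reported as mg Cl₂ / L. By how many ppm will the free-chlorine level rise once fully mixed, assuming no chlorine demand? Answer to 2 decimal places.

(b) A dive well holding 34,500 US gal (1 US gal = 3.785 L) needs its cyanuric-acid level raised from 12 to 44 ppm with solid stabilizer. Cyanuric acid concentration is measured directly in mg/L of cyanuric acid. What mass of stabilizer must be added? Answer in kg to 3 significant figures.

(a) 3.65 ppm; (b) 4.18 kg

(a) Volume: 22,300 US gal × 3.785 L/gal = 84,406 L.
(a) Available chlorine delivered: 454 g × 0.678 = 307.8 g as Cl₂.
(a) Concentration rise: 307.8 g / 84,406 L = 3.647 mg/L = 3.65 ppm.

(b) Volume: 34,500 US gal × 3.785 L/gal = 130,582 L.
(b) CYA to add: (44 − 12) = 32 mg/L × 130,582 L = 4179 g cyanuric acid.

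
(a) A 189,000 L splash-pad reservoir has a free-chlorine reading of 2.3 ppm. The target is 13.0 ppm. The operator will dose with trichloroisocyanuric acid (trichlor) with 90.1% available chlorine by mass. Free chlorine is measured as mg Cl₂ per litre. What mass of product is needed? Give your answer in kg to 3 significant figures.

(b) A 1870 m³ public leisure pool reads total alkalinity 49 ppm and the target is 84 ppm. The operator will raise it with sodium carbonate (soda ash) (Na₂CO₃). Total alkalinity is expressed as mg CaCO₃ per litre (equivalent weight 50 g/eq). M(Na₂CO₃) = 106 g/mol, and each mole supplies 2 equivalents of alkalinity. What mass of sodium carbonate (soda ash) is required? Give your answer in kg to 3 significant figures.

(a) Chlorine deficit: 13.0 − 2.3 = 10.7 ppm = 10.7 mg/L as Cl₂.
(a) Cl₂ equivalent needed: 10.7 mg/L × 189,000 L = 2,022,000 mg = 2022 g.
(a) Product at 90.1% available chlorine: 2022 / 0.901 = 2245 g.

(b) Volume: 1870 m³ = 1,870,000 L.
(b) Alkalinity to add: (84 − 49) = 35 mg/L as CaCO₃ × 1,870,000 L = 65,450 g as CaCO₃.
(b) Equivalents: 65,450 g ÷ 50 g/eq = 1309 eq.
(b) Each mole of Na₂CO₃ supplies 2 eq, so 1309 / 2 = 654.5 mol.
(b) Mass: 654.5 mol × 106 g/mol = 69,380 g.

(a) 2.24 kg; (b) 69.4 kg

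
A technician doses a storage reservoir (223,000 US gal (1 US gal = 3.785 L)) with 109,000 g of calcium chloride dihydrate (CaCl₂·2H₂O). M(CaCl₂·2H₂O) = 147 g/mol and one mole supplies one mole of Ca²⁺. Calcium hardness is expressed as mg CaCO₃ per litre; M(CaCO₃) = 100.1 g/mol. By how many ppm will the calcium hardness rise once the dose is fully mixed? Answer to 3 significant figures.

Volume: 223,000 US gal × 3.785 L/gal = 844,055 L.
Moles of Ca²⁺: 109,000 g ÷ 147 g/mol = 741.5 mol.
As CaCO₃: 741.5 mol × 100.1 g/mol = 74,220 g.
Rise: 74,220 g / 844,055 L × 1000 = 87.94 mg/L.

87.9 ppm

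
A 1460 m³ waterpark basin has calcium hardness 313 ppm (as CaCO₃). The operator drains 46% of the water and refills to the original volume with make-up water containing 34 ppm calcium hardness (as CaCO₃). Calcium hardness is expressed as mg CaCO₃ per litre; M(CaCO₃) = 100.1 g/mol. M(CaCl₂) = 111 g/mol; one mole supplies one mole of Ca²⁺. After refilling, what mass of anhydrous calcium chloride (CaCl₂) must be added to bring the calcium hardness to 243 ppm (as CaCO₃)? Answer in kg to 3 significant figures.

94.5 kg

Volume: 1460 m³ = 1,460,000 L.
After draining 46% and refilling: 313 × 0.54 + 34 × 0.46 = 184.66 ppm.
Deficit to target: 243 − 184.66 = 58.34 mg/L.
As CaCO₃: 58.34 mg/L × 1,460,000 L = 85,180 g; ÷ 100.1 = 850.9 mol Ca²⁺.
Mass: 850.9 × 111 = 94,450 g.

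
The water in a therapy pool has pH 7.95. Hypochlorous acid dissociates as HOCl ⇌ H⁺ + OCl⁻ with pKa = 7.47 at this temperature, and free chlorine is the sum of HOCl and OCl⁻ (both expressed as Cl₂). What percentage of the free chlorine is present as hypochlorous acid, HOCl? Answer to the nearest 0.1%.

24.9%

[OCl⁻]/[HOCl] = 10^(pH − pKa) = 10^(7.95 − 7.47) = 10^0.48 = 3.02.
Fraction as HOCl = 1 / (1 + 3.02) = 0.2488.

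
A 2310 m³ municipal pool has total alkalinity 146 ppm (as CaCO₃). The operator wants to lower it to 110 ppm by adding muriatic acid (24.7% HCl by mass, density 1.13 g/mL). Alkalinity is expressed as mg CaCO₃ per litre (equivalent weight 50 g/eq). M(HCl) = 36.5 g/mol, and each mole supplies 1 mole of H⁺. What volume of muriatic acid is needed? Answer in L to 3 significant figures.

218 L

Volume: 2310 m³ = 2,310,000 L.
Alkalinity to neutralize: (146 − 110) = 36 mg/L as CaCO₃ × 2,310,000 L = 83,160 g as CaCO₃.
Equivalents of H⁺ required: 83,160 ÷ 50 g/eq = 1663 eq = 1663 mol HCl.
Mass of HCl: 1663 × 36.5 = 60,710 g.
Mass of 24.7% solution: 60,710 / 0.247 = 245,800 g.
Volume: 245,800 g ÷ 1.13 g/mL = 217,500 mL.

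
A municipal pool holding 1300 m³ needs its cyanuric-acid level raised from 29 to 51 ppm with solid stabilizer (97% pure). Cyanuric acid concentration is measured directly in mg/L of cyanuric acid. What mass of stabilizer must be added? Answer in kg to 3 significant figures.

29.5 kg

Volume: 1300 m³ = 1,300,000 L.
CYA to add: (51 − 29) = 22 mg/L × 1,300,000 L = 28,600 g cyanuric acid.
At 97% purity: 28,600 / 0.97 = 29,480 g product.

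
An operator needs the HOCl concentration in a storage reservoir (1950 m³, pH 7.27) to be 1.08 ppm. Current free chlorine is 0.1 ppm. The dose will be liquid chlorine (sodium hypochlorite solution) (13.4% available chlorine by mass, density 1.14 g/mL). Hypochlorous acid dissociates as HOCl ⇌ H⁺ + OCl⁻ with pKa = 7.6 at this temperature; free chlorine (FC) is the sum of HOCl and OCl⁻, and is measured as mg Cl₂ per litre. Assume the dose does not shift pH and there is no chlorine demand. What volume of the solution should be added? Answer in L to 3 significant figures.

Volume: 1950 m³ = 1,950,000 L.
[OCl⁻]/[HOCl] = 10^(pH − pKa) = 10^(7.27 − 7.6) = 0.4677; fraction as HOCl = 1/(1 + 0.4677) = 0.6813.
Free chlorine required for 1.08 ppm HOCl: 1.08 / 0.6813 = 1.585 ppm.
FC to add: 1.585 − 0.1 = 1.485 mg/L as Cl₂.
Cl₂ equivalent: 1.485 mg/L × 1,950,000 L = 2896 g.
Product at 13.4% available Cl: 2896 / 0.134 = 21,610 g.
Volume: 21,610 g ÷ 1.14 g/mL = 18,960 mL.

19.0 L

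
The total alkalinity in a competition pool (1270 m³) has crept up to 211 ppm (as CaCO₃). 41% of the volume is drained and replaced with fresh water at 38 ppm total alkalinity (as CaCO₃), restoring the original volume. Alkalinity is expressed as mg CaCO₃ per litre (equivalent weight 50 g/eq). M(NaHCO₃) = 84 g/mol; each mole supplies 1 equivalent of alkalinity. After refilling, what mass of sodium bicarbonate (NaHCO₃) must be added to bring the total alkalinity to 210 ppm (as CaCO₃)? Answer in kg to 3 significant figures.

Volume: 1270 m³ = 1,270,000 L.
After draining 41% and refilling: 211 × 0.59 + 38 × 0.41 = 140.07 ppm.
Deficit to target: 210 − 140.07 = 69.93 mg/L.
As CaCO₃: 69.93 mg/L × 1,270,000 L = 88,810 g; ÷ 50 g/eq ÷ 1 = 1776 mol NaHCO₃.
Mass: 1776 × 84 = 149,200 g.

149 kg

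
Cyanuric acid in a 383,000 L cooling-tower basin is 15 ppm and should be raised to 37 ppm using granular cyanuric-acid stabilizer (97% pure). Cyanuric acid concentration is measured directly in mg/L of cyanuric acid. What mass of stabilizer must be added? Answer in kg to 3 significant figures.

CYA to add: (37 − 15) = 22 mg/L × 383,000 L = 8426 g cyanuric acid.
At 97% purity: 8426 / 0.97 = 8687 g product.

8.69 kg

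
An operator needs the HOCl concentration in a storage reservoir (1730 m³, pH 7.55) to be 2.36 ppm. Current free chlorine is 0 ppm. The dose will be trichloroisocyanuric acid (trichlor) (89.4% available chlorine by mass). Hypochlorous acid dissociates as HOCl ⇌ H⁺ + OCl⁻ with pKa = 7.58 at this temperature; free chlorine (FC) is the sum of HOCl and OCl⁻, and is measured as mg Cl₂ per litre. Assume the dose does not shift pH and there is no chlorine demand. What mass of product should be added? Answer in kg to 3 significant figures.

Volume: 1730 m³ = 1,730,000 L.
[OCl⁻]/[HOCl] = 10^(pH − pKa) = 10^(7.55 − 7.58) = 0.9333; fraction as HOCl = 1/(1 + 0.9333) = 0.5173.
Free chlorine required for 2.36 ppm HOCl: 2.36 / 0.5173 = 4.562 ppm.
FC to add: 4.562 − 0 = 4.562 mg/L as Cl₂.
Cl₂ equivalent: 4.562 mg/L × 1,730,000 L = 7893 g.
Product at 89.4% available Cl: 7893 / 0.894 = 8829 g.

8.83 kg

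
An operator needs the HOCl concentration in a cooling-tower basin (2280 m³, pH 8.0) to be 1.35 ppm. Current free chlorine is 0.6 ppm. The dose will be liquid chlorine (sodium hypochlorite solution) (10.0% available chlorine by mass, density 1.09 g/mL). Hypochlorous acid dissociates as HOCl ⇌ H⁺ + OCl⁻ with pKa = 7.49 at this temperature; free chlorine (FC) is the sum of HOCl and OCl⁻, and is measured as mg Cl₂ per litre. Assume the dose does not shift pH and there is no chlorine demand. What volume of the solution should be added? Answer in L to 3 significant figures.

Volume: 2280 m³ = 2,280,000 L.
[OCl⁻]/[HOCl] = 10^(pH − pKa) = 10^(8.0 − 7.49) = 3.236; fraction as HOCl = 1/(1 + 3.236) = 0.2361.
Free chlorine required for 1.35 ppm HOCl: 1.35 / 0.2361 = 5.719 ppm.
FC to add: 5.719 − 0.6 = 5.119 mg/L as Cl₂.
Cl₂ equivalent: 5.119 mg/L × 2,280,000 L = 11,670 g.
Product at 10.0% available Cl: 11,670 / 0.1 = 116,700 g.
Volume: 116,700 g ÷ 1.09 g/mL = 107,100 mL.

107 L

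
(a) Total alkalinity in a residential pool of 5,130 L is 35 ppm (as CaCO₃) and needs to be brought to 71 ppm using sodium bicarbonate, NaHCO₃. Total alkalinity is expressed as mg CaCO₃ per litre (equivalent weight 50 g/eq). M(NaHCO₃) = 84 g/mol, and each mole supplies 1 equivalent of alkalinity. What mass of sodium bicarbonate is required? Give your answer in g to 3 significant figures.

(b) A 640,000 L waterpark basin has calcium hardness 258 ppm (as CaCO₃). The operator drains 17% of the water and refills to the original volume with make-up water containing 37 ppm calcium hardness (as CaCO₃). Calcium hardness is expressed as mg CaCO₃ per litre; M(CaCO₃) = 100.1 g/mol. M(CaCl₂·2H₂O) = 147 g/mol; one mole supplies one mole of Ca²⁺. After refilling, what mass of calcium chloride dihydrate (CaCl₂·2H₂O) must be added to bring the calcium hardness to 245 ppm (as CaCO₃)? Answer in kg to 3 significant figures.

(a) 310 g; (b) 23.1 kg

(a) Alkalinity to add: (71 − 35) = 36 mg/L as CaCO₃ × 5,130 L = 184.7 g as CaCO₃.
(a) Equivalents: 184.7 g ÷ 50 g/eq = 3.694 eq.
(a) NaHCO₃ supplies 1 eq per mole → 3.694 mol.
(a) Mass: 3.694 mol × 84 g/mol = 310.3 g.

(b) After draining 17% and refilling: 258 × 0.83 + 37 × 0.17 = 220.43 ppm.
(b) Deficit to target: 245 − 220.43 = 24.57 mg/L.
(b) As CaCO₃: 24.57 mg/L × 640,000 L = 15,720 g; ÷ 100.1 = 157.1 mol Ca²⁺.
(b) Mass: 157.1 × 147 = 23,090 g.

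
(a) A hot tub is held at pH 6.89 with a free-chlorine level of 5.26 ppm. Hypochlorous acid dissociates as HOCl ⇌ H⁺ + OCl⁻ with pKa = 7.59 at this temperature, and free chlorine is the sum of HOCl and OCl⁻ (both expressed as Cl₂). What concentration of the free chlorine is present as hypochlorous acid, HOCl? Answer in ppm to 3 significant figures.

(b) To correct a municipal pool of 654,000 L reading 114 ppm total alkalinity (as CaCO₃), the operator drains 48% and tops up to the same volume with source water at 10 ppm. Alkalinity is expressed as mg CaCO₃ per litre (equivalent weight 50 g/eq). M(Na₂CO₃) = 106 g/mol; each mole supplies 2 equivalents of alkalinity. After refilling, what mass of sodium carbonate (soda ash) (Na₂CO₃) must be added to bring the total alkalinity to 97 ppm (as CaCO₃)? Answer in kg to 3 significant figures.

(a) 4.39 ppm; (b) 22.8 kg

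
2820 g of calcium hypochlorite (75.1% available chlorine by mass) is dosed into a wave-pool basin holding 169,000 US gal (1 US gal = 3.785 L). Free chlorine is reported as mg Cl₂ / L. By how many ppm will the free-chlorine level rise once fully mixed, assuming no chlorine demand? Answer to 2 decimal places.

Volume: 169,000 US gal × 3.785 L/gal = 639,665 L.
Available chlorine delivered: 2820 g × 0.751 = 2118 g as Cl₂.
Concentration rise: 2118 g / 639,665 L = 3.311 mg/L = 3.31 ppm.

3.31 ppm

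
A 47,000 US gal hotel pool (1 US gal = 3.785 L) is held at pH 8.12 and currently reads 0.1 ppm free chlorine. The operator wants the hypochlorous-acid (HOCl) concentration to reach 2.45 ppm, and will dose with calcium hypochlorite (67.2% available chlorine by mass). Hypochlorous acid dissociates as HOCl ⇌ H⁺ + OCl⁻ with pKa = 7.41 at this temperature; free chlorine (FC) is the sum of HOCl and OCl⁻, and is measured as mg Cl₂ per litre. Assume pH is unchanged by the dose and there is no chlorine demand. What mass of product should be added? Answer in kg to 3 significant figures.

3.95 kg

Volume: 47,000 US gal × 3.785 L/gal = 177,895 L.
[OCl⁻]/[HOCl] = 10^(pH − pKa) = 10^(8.12 − 7.41) = 5.129; fraction as HOCl = 1/(1 + 5.129) = 0.1632.
Free chlorine required for 2.45 ppm HOCl: 2.45 / 0.1632 = 15.02 ppm.
FC to add: 15.02 − 0.1 = 14.92 mg/L as Cl₂.
Cl₂ equivalent: 14.92 mg/L × 177,895 L = 2653 g.
Product at 67.2% available Cl: 2653 / 0.672 = 3948 g.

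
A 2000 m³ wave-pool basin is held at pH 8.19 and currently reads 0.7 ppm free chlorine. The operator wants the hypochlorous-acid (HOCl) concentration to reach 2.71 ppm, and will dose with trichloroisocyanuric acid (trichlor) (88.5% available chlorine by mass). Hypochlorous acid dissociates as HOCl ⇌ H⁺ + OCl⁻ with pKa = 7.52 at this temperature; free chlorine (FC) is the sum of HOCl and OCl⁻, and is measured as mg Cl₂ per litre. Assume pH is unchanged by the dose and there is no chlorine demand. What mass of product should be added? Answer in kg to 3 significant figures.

33.2 kg

Volume: 2000 m³ = 2,000,000 L.
[OCl⁻]/[HOCl] = 10^(pH − pKa) = 10^(8.19 − 7.52) = 4.677; fraction as HOCl = 1/(1 + 4.677) = 0.1761.
Free chlorine required for 2.71 ppm HOCl: 2.71 / 0.1761 = 15.39 ppm.
FC to add: 15.39 − 0.7 = 14.69 mg/L as Cl₂.
Cl₂ equivalent: 14.69 mg/L × 2,000,000 L = 29,370 g.
Product at 88.5% available Cl: 29,370 / 0.885 = 33,190 g.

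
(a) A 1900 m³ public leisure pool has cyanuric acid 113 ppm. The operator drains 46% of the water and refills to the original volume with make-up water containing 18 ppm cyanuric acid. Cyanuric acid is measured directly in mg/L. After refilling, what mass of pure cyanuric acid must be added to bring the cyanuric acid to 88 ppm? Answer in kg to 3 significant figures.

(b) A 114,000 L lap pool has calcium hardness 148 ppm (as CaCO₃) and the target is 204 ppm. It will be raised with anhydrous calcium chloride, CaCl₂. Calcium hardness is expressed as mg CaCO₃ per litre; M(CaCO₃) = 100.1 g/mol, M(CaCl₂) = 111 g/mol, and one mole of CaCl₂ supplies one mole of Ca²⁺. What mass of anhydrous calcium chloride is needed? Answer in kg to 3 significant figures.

(a) Volume: 1900 m³ = 1,900,000 L.
(a) After draining 46% and refilling: 113 × 0.54 + 18 × 0.46 = 69.3 ppm.
(a) Deficit to target: 88 − 69.3 = 18.7 mg/L.
(a) Mass: 18.7 mg/L × 1,900,000 L = 35,530 g cyanuric acid.

(b) Hardness to add: (204 − 148) = 56 mg/L as CaCO₃ × 114,000 L = 6384 g as CaCO₃.
(b) Moles of Ca²⁺ (1 mol Ca²⁺ ≡ 1 mol CaCO₃): 6384 / 100.1 g/mol = 63.78 mol.
(b) Mass of CaCl₂: 63.78 × 111 = 7079 g.

(a) 35.5 kg; (b) 7.08 kg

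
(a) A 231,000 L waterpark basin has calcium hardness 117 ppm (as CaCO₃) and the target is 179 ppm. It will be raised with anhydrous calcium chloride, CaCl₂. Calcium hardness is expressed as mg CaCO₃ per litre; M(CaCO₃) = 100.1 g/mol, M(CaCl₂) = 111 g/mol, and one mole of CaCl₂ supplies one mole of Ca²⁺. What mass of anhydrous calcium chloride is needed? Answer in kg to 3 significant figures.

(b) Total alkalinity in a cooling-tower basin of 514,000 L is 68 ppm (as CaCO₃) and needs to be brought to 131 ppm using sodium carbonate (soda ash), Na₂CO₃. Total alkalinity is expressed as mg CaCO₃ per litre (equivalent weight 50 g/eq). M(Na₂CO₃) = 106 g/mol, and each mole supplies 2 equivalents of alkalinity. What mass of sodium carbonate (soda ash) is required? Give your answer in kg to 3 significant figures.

(a) Hardness to add: (179 − 117) = 62 mg/L as CaCO₃ × 231,000 L = 14,320 g as CaCO₃.
(a) Moles of Ca²⁺ (1 mol Ca²⁺ ≡ 1 mol CaCO₃): 14,320 / 100.1 g/mol = 143.1 mol.
(a) Mass of CaCl₂: 143.1 × 111 = 15,880 g.

(b) Alkalinity to add: (131 − 68) = 63 mg/L as CaCO₃ × 514,000 L = 32,380 g as CaCO₃.
(b) Equivalents: 32,380 g ÷ 50 g/eq = 647.6 eq.
(b) Each mole of Na₂CO₃ supplies 2 eq, so 647.6 / 2 = 323.8 mol.
(b) Mass: 323.8 mol × 106 g/mol = 34,320 g.

(a) 15.9 kg; (b) 34.3 kg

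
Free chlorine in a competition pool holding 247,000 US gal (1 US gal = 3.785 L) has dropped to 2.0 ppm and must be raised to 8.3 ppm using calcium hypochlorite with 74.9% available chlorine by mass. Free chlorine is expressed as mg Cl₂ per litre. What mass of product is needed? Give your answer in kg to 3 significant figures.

7.86 kg

Volume: 247,000 US gal × 3.785 L/gal = 934,895 L.
Chlorine deficit: 8.3 − 2.0 = 6.3 ppm = 6.3 mg/L as Cl₂.
Cl₂ equivalent needed: 6.3 mg/L × 934,895 L = 5,890,000 mg = 5890 g.
Product at 74.9% available chlorine: 5890 / 0.749 = 7864 g.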